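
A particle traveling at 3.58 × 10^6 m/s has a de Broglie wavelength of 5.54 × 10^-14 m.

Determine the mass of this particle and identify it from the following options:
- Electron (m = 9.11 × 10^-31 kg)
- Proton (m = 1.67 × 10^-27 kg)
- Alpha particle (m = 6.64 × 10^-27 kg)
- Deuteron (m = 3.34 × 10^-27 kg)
The particle is a deuteron.

From λ = h/(mv), solve for mass:

m = h/(λv)
m = (6.626 × 10^-34 J·s) / (5.54 × 10^-14 m × 3.58 × 10^6 m/s)
m = 3.34 × 10^-27 kg

Comparing with the listed masses, this is closest to a deuteron.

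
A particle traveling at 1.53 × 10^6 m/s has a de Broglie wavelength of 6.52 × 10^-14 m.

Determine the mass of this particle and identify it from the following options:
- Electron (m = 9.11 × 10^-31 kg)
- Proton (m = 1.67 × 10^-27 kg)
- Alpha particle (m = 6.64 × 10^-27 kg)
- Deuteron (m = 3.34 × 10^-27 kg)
The particle is an alpha particle.

From λ = h/(mv), solve for mass:

m = h/(λv)
m = (6.626 × 10^-34 J·s) / (6.52 × 10^-14 m × 1.53 × 10^6 m/s)
m = 6.64 × 10^-27 kg

Comparing with the listed masses, this is closest to an alpha particle.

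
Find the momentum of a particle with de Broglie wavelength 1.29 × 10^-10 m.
5.14 × 10^-24 kg·m/s

From the de Broglie relation λ = h/p, we solve for p:

p = h/λ
p = (6.626 × 10^-34 J·s) / (1.29 × 10^-10 m)
p = 5.14 × 10^-24 kg·m/s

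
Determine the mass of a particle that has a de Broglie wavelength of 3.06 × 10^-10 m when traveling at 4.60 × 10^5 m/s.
4.71 × 10^-30 kg

From the de Broglie relation λ = h/(mv), we solve for m:

m = h/(λv)
m = (6.626 × 10^-34 J·s) / (3.06 × 10^-10 m × 4.60 × 10^5 m/s)
m = 4.71 × 10^-30 kg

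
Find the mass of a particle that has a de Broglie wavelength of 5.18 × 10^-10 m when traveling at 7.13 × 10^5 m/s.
1.79 × 10^-30 kg

From the de Broglie relation λ = h/(mv), we solve for m:

m = h/(λv)
m = (6.626 × 10^-34 J·s) / (5.18 × 10^-10 m × 7.13 × 10^5 m/s)
m = 1.79 × 10^-30 kg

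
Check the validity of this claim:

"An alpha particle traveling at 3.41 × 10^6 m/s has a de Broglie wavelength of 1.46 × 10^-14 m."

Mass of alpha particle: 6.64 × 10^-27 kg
False

The claim is incorrect.

Using λ = h/(mv):
λ = (6.626 × 10^-34 J·s) / (6.64 × 10^-27 kg × 3.41 × 10^6 m/s)
λ = 2.93 × 10^-14 m

The actual wavelength differs from the claimed 1.46 × 10^-14 m.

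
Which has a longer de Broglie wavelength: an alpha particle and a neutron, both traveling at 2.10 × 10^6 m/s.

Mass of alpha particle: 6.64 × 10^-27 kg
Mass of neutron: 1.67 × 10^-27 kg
The neutron has the longer wavelength.

Using λ = h/(mv), since both particles have the same velocity, the wavelength depends only on mass.

For alpha particle: λ₁ = h/(m₁v) = 4.75 × 10^-14 m
For neutron: λ₂ = h/(m₂v) = 1.89 × 10^-13 m

Since λ ∝ 1/m at constant velocity, the lighter particle has the longer wavelength.

The neutron has the longer de Broglie wavelength.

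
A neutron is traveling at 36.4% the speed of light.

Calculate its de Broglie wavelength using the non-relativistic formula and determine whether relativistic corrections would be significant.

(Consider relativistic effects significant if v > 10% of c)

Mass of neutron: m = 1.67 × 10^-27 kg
Yes, relativistic corrections are needed.

Using the non-relativistic de Broglie formula λ = h/(mv):

v = 36.4% × c = 1.091 × 10^8 m/s

λ = h/(mv)
λ = (6.626 × 10^-34 J·s) / (1.67 × 10^-27 kg × 1.091 × 10^8 m/s)
λ = 3.64 × 10^-15 m

Since v = 36.4% of c > 10% of c, relativistic corrections ARE significant and the actual wavelength would differ from this non-relativistic estimate.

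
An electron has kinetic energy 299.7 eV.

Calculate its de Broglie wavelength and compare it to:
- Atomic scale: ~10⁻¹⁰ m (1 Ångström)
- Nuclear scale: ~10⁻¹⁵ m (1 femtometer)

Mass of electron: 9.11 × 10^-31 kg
λ = 7.08 × 10^-11 m, which is between nuclear and atomic scales.

Using λ = h/√(2mKE):

KE = 299.7 eV = 4.802 × 10^-17 J

λ = h/√(2mKE)
λ = (6.626 × 10^-34 J·s) / √(2 × 9.11 × 10^-31 kg × 4.802 × 10^-17 J)
λ = 7.08 × 10^-11 m

Comparison:
- Atomic scale (10⁻¹⁰ m): λ is 0.71× this size
- Nuclear scale (10⁻¹⁵ m): λ is 7.1e+04× this size

The wavelength is between nuclear and atomic scales.

This wavelength is appropriate for probing atomic structure but too large for nuclear physics experiments.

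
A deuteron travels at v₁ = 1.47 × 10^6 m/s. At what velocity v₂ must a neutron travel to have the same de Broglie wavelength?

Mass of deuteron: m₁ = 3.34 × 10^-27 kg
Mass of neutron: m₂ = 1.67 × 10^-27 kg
v₂ = 2.94 × 10^6 m/s

For equal de Broglie wavelengths: λ₁ = λ₂

h/(m₁v₁) = h/(m₂v₂)
m₁v₁ = m₂v₂
v₂ = v₁ · (m₁/m₂)

v₂ = 1.47 × 10^6 m/s × (3.34 × 10^-27 kg / 1.67 × 10^-27 kg)
v₂ = 2.94 × 10^6 m/s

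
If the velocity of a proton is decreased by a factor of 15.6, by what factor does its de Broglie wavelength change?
The wavelength increases by a factor of 15.6.

From λ = h/(mv), the wavelength is inversely proportional to velocity:

λ ∝ 1/v

If v → v/15.6, then λ → 15.6λ

When velocity is decreased by a factor of 15.6, the wavelength increases by a factor of 15.6.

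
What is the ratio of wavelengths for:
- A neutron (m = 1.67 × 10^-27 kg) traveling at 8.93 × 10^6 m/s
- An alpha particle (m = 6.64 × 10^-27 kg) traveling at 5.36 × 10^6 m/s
λ₁/λ₂ = 2.39

Using λ = h/(mv):

λ₁ = h/(m₁v₁) = 4.44 × 10^-14 m
λ₂ = h/(m₂v₂) = 1.86 × 10^-14 m

Ratio λ₁/λ₂ = (m₂v₂)/(m₁v₁)
         = (6.64 × 10^-27 kg × 5.36 × 10^6 m/s) / (1.67 × 10^-27 kg × 8.93 × 10^6 m/s)
         = 2.39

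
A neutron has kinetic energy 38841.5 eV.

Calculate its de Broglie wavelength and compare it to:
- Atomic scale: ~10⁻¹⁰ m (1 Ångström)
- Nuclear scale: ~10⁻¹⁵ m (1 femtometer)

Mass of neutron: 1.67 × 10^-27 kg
λ = 1.45 × 10^-13 m, which is between nuclear and atomic scales.

Using λ = h/√(2mKE):

KE = 38841.5 eV = 6.223 × 10^-15 J

λ = h/√(2mKE)
λ = (6.626 × 10^-34 J·s) / √(2 × 1.67 × 10^-27 kg × 6.223 × 10^-15 J)
λ = 1.45 × 10^-13 m

Comparison:
- Atomic scale (10⁻¹⁰ m): λ is 0.0015× this size
- Nuclear scale (10⁻¹⁵ m): λ is 1.5e+02× this size

The wavelength is between nuclear and atomic scales.

This wavelength is appropriate for probing atomic structure but too large for nuclear physics experiments.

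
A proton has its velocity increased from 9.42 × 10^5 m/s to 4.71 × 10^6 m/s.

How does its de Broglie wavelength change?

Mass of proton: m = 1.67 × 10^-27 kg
The wavelength decreases by a factor of 5.

Using λ = h/(mv):

Initial wavelength: λ₁ = h/(mv₁) = 4.21 × 10^-13 m
Final wavelength: λ₂ = h/(mv₂) = 8.42 × 10^-14 m

Since λ ∝ 1/v, when velocity increases by a factor of 5, the wavelength decreases by a factor of 5.

λ₂/λ₁ = v₁/v₂ = 1/5

The wavelength decreases by a factor of 5.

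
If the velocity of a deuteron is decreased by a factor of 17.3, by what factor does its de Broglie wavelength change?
The wavelength increases by a factor of 17.3.

From λ = h/(mv), the wavelength is inversely proportional to velocity:

λ ∝ 1/v

If v → v/17.3, then λ → 17.3λ

When velocity is decreased by a factor of 17.3, the wavelength increases by a factor of 17.3.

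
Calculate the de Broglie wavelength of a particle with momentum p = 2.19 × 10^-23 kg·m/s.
3.03 × 10^-11 m

Using the de Broglie relation λ = h/p:

λ = h/p
λ = (6.626 × 10^-34 J·s) / (2.19 × 10^-23 kg·m/s)
λ = 3.03 × 10^-11 m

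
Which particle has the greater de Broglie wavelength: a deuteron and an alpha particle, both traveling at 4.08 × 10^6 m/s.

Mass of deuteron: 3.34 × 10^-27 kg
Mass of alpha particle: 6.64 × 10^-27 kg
The deuteron has the longer wavelength.

Using λ = h/(mv), since both particles have the same velocity, the wavelength depends only on mass.

For deuteron: λ₁ = h/(m₁v) = 4.86 × 10^-14 m
For alpha particle: λ₂ = h/(m₂v) = 2.45 × 10^-14 m

Since λ ∝ 1/m at constant velocity, the lighter particle has the longer wavelength.

The deuteron has the longer de Broglie wavelength.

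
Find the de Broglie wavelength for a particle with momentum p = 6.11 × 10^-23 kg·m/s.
1.08 × 10^-11 m

Using the de Broglie relation λ = h/p:

λ = h/p
λ = (6.626 × 10^-34 J·s) / (6.11 × 10^-23 kg·m/s)
λ = 1.08 × 10^-11 m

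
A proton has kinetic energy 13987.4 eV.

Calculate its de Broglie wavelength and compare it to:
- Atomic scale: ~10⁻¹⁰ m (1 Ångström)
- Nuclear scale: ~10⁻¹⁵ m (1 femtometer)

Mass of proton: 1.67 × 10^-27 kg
λ = 2.42 × 10^-13 m, which is between nuclear and atomic scales.

Using λ = h/√(2mKE):

KE = 13987.4 eV = 2.241 × 10^-15 J

λ = h/√(2mKE)
λ = (6.626 × 10^-34 J·s) / √(2 × 1.67 × 10^-27 kg × 2.241 × 10^-15 J)
λ = 2.42 × 10^-13 m

Comparison:
- Atomic scale (10⁻¹⁰ m): λ is 0.0024× this size
- Nuclear scale (10⁻¹⁵ m): λ is 2.4e+02× this size

The wavelength is between nuclear and atomic scales.

This wavelength is appropriate for probing atomic structure but too large for nuclear physics experiments.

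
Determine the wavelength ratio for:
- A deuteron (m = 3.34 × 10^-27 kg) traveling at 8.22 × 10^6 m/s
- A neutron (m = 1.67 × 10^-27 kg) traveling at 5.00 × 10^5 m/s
λ₁/λ₂ = 0.0304

Using λ = h/(mv):

λ₁ = h/(m₁v₁) = 2.41 × 10^-14 m
λ₂ = h/(m₂v₂) = 7.94 × 10^-13 m

Ratio λ₁/λ₂ = (m₂v₂)/(m₁v₁)
         = (1.67 × 10^-27 kg × 5.00 × 10^5 m/s) / (3.34 × 10^-27 kg × 8.22 × 10^6 m/s)
         = 0.0304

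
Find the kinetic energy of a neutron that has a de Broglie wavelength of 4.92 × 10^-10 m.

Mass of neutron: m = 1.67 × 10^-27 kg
5.43 × 10^-22 J (or 3.39 × 10^-3 eV)

From λ = h/√(2mKE), we solve for KE:

λ² = h²/(2mKE)
KE = h²/(2mλ²)
KE = (6.626 × 10^-34 J·s)² / (2 × 1.67 × 10^-27 kg × (4.92 × 10^-10 m)²)
KE = 5.43 × 10^-22 J
KE = 3.39 × 10^-3 eV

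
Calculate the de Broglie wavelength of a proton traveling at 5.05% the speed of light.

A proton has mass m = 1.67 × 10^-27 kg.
2.62 × 10^-14 m

Using the de Broglie relation λ = h/(mv):

v = 5.05% × c = 1.514 × 10^7 m/s

λ = h/(mv)
λ = (6.626 × 10^-34 J·s) / (1.67 × 10^-27 kg × 1.514 × 10^7 m/s)
λ = 2.62 × 10^-14 m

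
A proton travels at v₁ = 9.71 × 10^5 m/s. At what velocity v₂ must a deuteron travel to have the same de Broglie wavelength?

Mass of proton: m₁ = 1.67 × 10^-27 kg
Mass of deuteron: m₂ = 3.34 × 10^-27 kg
v₂ = 4.86 × 10^5 m/s

For equal de Broglie wavelengths: λ₁ = λ₂

h/(m₁v₁) = h/(m₂v₂)
m₁v₁ = m₂v₂
v₂ = v₁ · (m₁/m₂)

v₂ = 9.71 × 10^5 m/s × (1.67 × 10^-27 kg / 3.34 × 10^-27 kg)
v₂ = 4.86 × 10^5 m/s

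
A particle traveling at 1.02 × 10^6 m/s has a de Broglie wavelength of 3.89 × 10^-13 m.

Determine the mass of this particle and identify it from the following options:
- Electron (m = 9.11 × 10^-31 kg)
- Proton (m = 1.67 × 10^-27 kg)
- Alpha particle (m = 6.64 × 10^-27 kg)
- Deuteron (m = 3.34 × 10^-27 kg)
The particle is a proton.

From λ = h/(mv), solve for mass:

m = h/(λv)
m = (6.626 × 10^-34 J·s) / (3.89 × 10^-13 m × 1.02 × 10^6 m/s)
m = 1.67 × 10^-27 kg

Comparing with the listed masses, this is closest to a proton.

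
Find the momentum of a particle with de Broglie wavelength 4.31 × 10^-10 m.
1.54 × 10^-24 kg·m/s

From the de Broglie relation λ = h/p, we solve for p:

p = h/λ
p = (6.626 × 10^-34 J·s) / (4.31 × 10^-10 m)
p = 1.54 × 10^-24 kg·m/s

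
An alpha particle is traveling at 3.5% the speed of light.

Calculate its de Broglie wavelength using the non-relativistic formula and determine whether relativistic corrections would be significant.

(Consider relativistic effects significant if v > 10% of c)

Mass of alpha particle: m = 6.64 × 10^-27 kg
No, relativistic corrections are not needed.

Using the non-relativistic de Broglie formula λ = h/(mv):

v = 3.5% × c = 1.049 × 10^7 m/s

λ = h/(mv)
λ = (6.626 × 10^-34 J·s) / (6.64 × 10^-27 kg × 1.049 × 10^7 m/s)
λ = 9.51 × 10^-15 m

Since v = 3.5% of c < 10% of c, relativistic corrections are NOT significant and this non-relativistic result is a good approximation.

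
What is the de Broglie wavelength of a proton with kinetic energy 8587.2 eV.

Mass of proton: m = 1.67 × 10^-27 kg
3.09 × 10^-13 m

Using λ = h/√(2mKE):

First convert KE to Joules: KE = 8587.2 eV = 1.376 × 10^-15 J

λ = h/√(2mKE)
λ = (6.626 × 10^-34 J·s) / √(2 × 1.67 × 10^-27 kg × 1.376 × 10^-15 J)
λ = 3.09 × 10^-13 m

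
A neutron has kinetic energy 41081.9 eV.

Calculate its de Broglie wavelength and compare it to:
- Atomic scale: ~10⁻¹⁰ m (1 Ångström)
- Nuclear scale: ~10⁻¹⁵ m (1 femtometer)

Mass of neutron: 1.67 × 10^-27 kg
λ = 1.41 × 10^-13 m, which is between nuclear and atomic scales.

Using λ = h/√(2mKE):

KE = 41081.9 eV = 6.582 × 10^-15 J

λ = h/√(2mKE)
λ = (6.626 × 10^-34 J·s) / √(2 × 1.67 × 10^-27 kg × 6.582 × 10^-15 J)
λ = 1.41 × 10^-13 m

Comparison:
- Atomic scale (10⁻¹⁰ m): λ is 0.0014× this size
- Nuclear scale (10⁻¹⁵ m): λ is 1.4e+02× this size

The wavelength is between nuclear and atomic scales.

This wavelength is appropriate for probing atomic structure but too large for nuclear physics experiments.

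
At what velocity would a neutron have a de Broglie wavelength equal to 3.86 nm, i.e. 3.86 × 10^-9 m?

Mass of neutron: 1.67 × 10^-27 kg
1.03 × 10^2 m/s

From λ = h/(mv), solve for v:

v = h/(mλ)
v = (6.626 × 10^-34 J·s) / (1.67 × 10^-27 kg × 3.86 × 10^-9 m)
v = 1.03 × 10^2 m/s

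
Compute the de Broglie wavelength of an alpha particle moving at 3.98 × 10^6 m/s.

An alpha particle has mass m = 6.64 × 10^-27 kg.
2.51 × 10^-14 m

Using the de Broglie relation λ = h/(mv):

λ = h/(mv)
λ = (6.626 × 10^-34 J·s) / (6.64 × 10^-27 kg × 3.98 × 10^6 m/s)
λ = 2.51 × 10^-14 m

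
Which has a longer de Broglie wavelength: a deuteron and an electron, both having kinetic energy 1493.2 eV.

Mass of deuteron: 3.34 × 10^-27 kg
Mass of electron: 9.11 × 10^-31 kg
The electron has the longer wavelength.

Using λ = h/√(2mKE):

For deuteron: λ₁ = h/√(2m₁KE) = 5.24 × 10^-13 m
For electron: λ₂ = h/√(2m₂KE) = 3.17 × 10^-11 m

Since λ ∝ 1/√m at constant kinetic energy, the lighter particle has the longer wavelength.

The electron has the longer de Broglie wavelength.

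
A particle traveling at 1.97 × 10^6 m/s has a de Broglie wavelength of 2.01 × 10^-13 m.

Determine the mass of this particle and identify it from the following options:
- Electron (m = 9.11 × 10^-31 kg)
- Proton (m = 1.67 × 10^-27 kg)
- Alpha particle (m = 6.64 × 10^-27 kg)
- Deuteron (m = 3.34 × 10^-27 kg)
The particle is a proton.

From λ = h/(mv), solve for mass:

m = h/(λv)
m = (6.626 × 10^-34 J·s) / (2.01 × 10^-13 m × 1.97 × 10^6 m/s)
m = 1.67 × 10^-27 kg

Comparing with the listed masses, this is closest to a proton.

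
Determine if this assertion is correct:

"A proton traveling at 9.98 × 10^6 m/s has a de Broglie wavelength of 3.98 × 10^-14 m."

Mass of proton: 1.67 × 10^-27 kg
True

The claim is correct.

Using λ = h/(mv):
λ = (6.626 × 10^-34 J·s) / (1.67 × 10^-27 kg × 9.98 × 10^6 m/s)
λ = 3.98 × 10^-14 m

This matches the claimed value.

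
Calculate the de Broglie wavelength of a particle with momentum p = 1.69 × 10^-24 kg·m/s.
3.92 × 10^-10 m

Using the de Broglie relation λ = h/p:

λ = h/p
λ = (6.626 × 10^-34 J·s) / (1.69 × 10^-24 kg·m/s)
λ = 3.92 × 10^-10 m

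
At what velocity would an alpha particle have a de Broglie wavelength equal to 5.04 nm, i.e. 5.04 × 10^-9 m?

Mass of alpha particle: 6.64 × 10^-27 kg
1.98 × 10^1 m/s

From λ = h/(mv), solve for v:

v = h/(mλ)
v = (6.626 × 10^-34 J·s) / (6.64 × 10^-27 kg × 5.04 × 10^-9 m)
v = 1.98 × 10^1 m/s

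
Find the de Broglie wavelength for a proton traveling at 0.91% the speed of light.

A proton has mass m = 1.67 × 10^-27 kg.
1.45 × 10^-13 m

Using the de Broglie relation λ = h/(mv):

v = 0.91% × c = 2.728 × 10^6 m/s

λ = h/(mv)
λ = (6.626 × 10^-34 J·s) / (1.67 × 10^-27 kg × 2.728 × 10^6 m/s)
λ = 1.45 × 10^-13 m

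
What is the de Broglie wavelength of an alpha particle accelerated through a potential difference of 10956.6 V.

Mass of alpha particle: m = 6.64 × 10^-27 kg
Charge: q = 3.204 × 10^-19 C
9.70 × 10^-14 m

When a particle is accelerated through voltage V, it gains kinetic energy KE = qV.

The de Broglie wavelength is then λ = h/√(2mqV):

λ = h/√(2mqV)
λ = (6.626 × 10^-34 J·s) / √(2 × 6.64 × 10^-27 kg × 3.204 × 10^-19 C × 10956.6 V)
λ = 9.70 × 10^-14 m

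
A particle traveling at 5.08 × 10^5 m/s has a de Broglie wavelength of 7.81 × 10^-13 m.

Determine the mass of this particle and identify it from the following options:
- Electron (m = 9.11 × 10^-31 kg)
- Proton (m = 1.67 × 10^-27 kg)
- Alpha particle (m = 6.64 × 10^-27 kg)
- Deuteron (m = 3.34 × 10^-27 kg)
The particle is a proton.

From λ = h/(mv), solve for mass:

m = h/(λv)
m = (6.626 × 10^-34 J·s) / (7.81 × 10^-13 m × 5.08 × 10^5 m/s)
m = 1.67 × 10^-27 kg

Comparing with the listed masses, this is closest to a proton.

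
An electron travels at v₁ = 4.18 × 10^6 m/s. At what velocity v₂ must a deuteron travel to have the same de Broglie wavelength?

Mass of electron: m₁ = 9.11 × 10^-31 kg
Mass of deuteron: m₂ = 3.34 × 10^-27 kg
v₂ = 1.14 × 10^3 m/s

For equal de Broglie wavelengths: λ₁ = λ₂

h/(m₁v₁) = h/(m₂v₂)
m₁v₁ = m₂v₂
v₂ = v₁ · (m₁/m₂)

v₂ = 4.18 × 10^6 m/s × (9.11 × 10^-31 kg / 3.34 × 10^-27 kg)
v₂ = 1.14 × 10^3 m/s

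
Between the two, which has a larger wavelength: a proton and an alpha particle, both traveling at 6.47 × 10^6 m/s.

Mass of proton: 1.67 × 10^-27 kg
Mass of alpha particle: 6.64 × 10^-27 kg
The proton has the longer wavelength.

Using λ = h/(mv), since both particles have the same velocity, the wavelength depends only on mass.

For proton: λ₁ = h/(m₁v) = 6.13 × 10^-14 m
For alpha particle: λ₂ = h/(m₂v) = 1.54 × 10^-14 m

Since λ ∝ 1/m at constant velocity, the lighter particle has the longer wavelength.

The proton has the longer de Broglie wavelength.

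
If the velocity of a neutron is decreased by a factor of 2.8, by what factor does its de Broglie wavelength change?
The wavelength increases by a factor of 2.8.

From λ = h/(mv), the wavelength is inversely proportional to velocity:

λ ∝ 1/v

If v → v/2.8, then λ → 2.8λ

When velocity is decreased by a factor of 2.8, the wavelength increases by a factor of 2.8.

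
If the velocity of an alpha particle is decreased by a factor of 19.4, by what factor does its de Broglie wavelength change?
The wavelength increases by a factor of 19.4.

From λ = h/(mv), the wavelength is inversely proportional to velocity:

λ ∝ 1/v

If v → v/19.4, then λ → 19.4λ

When velocity is decreased by a factor of 19.4, the wavelength increases by a factor of 19.4.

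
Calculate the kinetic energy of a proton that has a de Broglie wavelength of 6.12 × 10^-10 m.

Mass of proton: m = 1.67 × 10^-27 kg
3.51 × 10^-22 J (or 2.19 × 10^-3 eV)

From λ = h/√(2mKE), we solve for KE:

λ² = h²/(2mKE)
KE = h²/(2mλ²)
KE = (6.626 × 10^-34 J·s)² / (2 × 1.67 × 10^-27 kg × (6.12 × 10^-10 m)²)
KE = 3.51 × 10^-22 J
KE = 2.19 × 10^-3 eV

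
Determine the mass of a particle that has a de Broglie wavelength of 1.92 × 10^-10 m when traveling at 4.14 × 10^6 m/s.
8.34 × 10^-31 kg

From the de Broglie relation λ = h/(mv), we solve for m:

m = h/(λv)
m = (6.626 × 10^-34 J·s) / (1.92 × 10^-10 m × 4.14 × 10^6 m/s)
m = 8.34 × 10^-31 kg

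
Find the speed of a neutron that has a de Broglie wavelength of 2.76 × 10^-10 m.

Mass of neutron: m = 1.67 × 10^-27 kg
1.44 × 10^3 m/s

From the de Broglie relation λ = h/(mv), we solve for v:

v = h/(mλ)
v = (6.626 × 10^-34 J·s) / (1.67 × 10^-27 kg × 2.76 × 10^-10 m)
v = 1.44 × 10^3 m/s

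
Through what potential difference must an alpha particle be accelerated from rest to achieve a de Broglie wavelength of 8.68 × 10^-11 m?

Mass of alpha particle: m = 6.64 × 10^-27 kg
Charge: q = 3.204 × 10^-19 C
1.37 × 10^-2 V

From λ = h/√(2mqV), we solve for V:

λ² = h²/(2mqV)
V = h²/(2mqλ²)
V = (6.626 × 10^-34 J·s)² / (2 × 6.64 × 10^-27 kg × 3.204 × 10^-19 C × (8.68 × 10^-11 m)²)
V = 1.37 × 10^-2 V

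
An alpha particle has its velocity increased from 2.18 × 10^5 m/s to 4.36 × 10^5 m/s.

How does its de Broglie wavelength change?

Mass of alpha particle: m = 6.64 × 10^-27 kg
The wavelength decreases by a factor of 2.

Using λ = h/(mv):

Initial wavelength: λ₁ = h/(mv₁) = 4.58 × 10^-13 m
Final wavelength: λ₂ = h/(mv₂) = 2.29 × 10^-13 m

Since λ ∝ 1/v, when velocity increases by a factor of 2, the wavelength decreases by a factor of 2.

λ₂/λ₁ = v₁/v₂ = 1/2

The wavelength decreases by a factor of 2.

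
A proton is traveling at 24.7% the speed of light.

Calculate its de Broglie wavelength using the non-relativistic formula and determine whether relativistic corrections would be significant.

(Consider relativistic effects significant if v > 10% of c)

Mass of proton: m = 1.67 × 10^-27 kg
Yes, relativistic corrections are needed.

Using the non-relativistic de Broglie formula λ = h/(mv):

v = 24.7% × c = 7.405 × 10^7 m/s

λ = h/(mv)
λ = (6.626 × 10^-34 J·s) / (1.67 × 10^-27 kg × 7.405 × 10^7 m/s)
λ = 5.36 × 10^-15 m

Since v = 24.7% of c > 10% of c, relativistic corrections ARE significant and the actual wavelength would differ from this non-relativistic estimate.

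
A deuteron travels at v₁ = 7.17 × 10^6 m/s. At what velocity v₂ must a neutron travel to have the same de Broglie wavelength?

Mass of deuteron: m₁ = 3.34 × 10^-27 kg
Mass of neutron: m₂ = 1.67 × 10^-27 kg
v₂ = 1.43 × 10^7 m/s

For equal de Broglie wavelengths: λ₁ = λ₂

h/(m₁v₁) = h/(m₂v₂)
m₁v₁ = m₂v₂
v₂ = v₁ · (m₁/m₂)

v₂ = 7.17 × 10^6 m/s × (3.34 × 10^-27 kg / 1.67 × 10^-27 kg)
v₂ = 1.43 × 10^7 m/s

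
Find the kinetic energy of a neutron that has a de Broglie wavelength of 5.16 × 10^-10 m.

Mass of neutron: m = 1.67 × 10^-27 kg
4.94 × 10^-22 J (or 3.08 × 10^-3 eV)

From λ = h/√(2mKE), we solve for KE:

λ² = h²/(2mKE)
KE = h²/(2mλ²)
KE = (6.626 × 10^-34 J·s)² / (2 × 1.67 × 10^-27 kg × (5.16 × 10^-10 m)²)
KE = 4.94 × 10^-22 J
KE = 3.08 × 10^-3 eV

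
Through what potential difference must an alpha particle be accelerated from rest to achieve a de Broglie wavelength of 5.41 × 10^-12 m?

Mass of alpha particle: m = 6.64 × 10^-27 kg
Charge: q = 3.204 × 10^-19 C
3.53 V

From λ = h/√(2mqV), we solve for V:

λ² = h²/(2mqV)
V = h²/(2mqλ²)
V = (6.626 × 10^-34 J·s)² / (2 × 6.64 × 10^-27 kg × 3.204 × 10^-19 C × (5.41 × 10^-12 m)²)
V = 3.53 V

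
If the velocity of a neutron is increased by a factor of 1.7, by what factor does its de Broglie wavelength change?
The wavelength decreases by a factor of 1.7.

From λ = h/(mv), the wavelength is inversely proportional to velocity:

λ ∝ 1/v

If v → 1.7v, then λ → λ/1.7

When velocity is increased by a factor of 1.7, the wavelength decreases by a factor of 1.7.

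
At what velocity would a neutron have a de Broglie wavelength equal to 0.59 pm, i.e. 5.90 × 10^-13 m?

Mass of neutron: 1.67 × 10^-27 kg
6.72 × 10^5 m/s

From λ = h/(mv), solve for v:

v = h/(mλ)
v = (6.626 × 10^-34 J·s) / (1.67 × 10^-27 kg × 5.90 × 10^-13 m)
v = 6.72 × 10^5 m/s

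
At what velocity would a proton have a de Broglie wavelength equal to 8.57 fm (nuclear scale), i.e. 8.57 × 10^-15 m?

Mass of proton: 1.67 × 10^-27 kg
4.63 × 10^7 m/s

From λ = h/(mv), solve for v:

v = h/(mλ)
v = (6.626 × 10^-34 J·s) / (1.67 × 10^-27 kg × 8.57 × 10^-15 m)
v = 4.63 × 10^7 m/s

Note: This velocity is 15.4% of the speed of light, so relativistic corrections would be needed for a more accurate calculation.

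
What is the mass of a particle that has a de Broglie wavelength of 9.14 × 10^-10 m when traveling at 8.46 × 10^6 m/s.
8.57 × 10^-32 kg

From the de Broglie relation λ = h/(mv), we solve for m:

m = h/(λv)
m = (6.626 × 10^-34 J·s) / (9.14 × 10^-10 m × 8.46 × 10^6 m/s)
m = 8.57 × 10^-32 kg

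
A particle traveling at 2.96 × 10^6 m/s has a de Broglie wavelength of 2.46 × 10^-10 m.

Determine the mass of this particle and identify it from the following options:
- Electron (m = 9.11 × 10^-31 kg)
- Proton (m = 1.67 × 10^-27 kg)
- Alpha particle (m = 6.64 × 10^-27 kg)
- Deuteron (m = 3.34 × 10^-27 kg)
The particle is an electron.

From λ = h/(mv), solve for mass:

m = h/(λv)
m = (6.626 × 10^-34 J·s) / (2.46 × 10^-10 m × 2.96 × 10^6 m/s)
m = 9.10 × 10^-31 kg

Comparing with the listed masses, this is closest to an electron.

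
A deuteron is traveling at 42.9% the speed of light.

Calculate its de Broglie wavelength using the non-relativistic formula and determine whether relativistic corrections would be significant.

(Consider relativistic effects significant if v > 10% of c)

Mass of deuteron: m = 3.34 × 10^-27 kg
Yes, relativistic corrections are needed.

Using the non-relativistic de Broglie formula λ = h/(mv):

v = 42.9% × c = 1.286 × 10^8 m/s

λ = h/(mv)
λ = (6.626 × 10^-34 J·s) / (3.34 × 10^-27 kg × 1.286 × 10^8 m/s)
λ = 1.54 × 10^-15 m

Since v = 42.9% of c > 10% of c, relativistic corrections ARE significant and the actual wavelength would differ from this non-relativistic estimate.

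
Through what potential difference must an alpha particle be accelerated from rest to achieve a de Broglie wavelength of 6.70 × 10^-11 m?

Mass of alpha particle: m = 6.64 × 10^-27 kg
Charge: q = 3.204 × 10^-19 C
2.30 × 10^-2 V

From λ = h/√(2mqV), we solve for V:

λ² = h²/(2mqV)
V = h²/(2mqλ²)
V = (6.626 × 10^-34 J·s)² / (2 × 6.64 × 10^-27 kg × 3.204 × 10^-19 C × (6.70 × 10^-11 m)²)
V = 2.30 × 10^-2 V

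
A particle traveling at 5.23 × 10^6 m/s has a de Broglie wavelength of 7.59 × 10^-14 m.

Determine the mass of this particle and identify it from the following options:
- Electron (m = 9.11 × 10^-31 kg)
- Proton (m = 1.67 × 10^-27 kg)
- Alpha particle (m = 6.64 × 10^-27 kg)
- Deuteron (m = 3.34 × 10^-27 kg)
The particle is a proton.

From λ = h/(mv), solve for mass:

m = h/(λv)
m = (6.626 × 10^-34 J·s) / (7.59 × 10^-14 m × 5.23 × 10^6 m/s)
m = 1.67 × 10^-27 kg

Comparing with the listed masses, this is closest to a proton.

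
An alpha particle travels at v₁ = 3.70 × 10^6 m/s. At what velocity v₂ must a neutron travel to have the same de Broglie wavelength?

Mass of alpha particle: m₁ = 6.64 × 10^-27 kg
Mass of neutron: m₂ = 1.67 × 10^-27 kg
v₂ = 1.47 × 10^7 m/s

For equal de Broglie wavelengths: λ₁ = λ₂

h/(m₁v₁) = h/(m₂v₂)
m₁v₁ = m₂v₂
v₂ = v₁ · (m₁/m₂)

v₂ = 3.70 × 10^6 m/s × (6.64 × 10^-27 kg / 1.67 × 10^-27 kg)
v₂ = 1.47 × 10^7 m/s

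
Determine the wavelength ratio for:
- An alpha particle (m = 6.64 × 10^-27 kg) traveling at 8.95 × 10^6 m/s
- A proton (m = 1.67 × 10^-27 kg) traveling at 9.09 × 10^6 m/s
λ₁/λ₂ = 0.255

Using λ = h/(mv):

λ₁ = h/(m₁v₁) = 1.11 × 10^-14 m
λ₂ = h/(m₂v₂) = 4.36 × 10^-14 m

Ratio λ₁/λ₂ = (m₂v₂)/(m₁v₁)
         = (1.67 × 10^-27 kg × 9.09 × 10^6 m/s) / (6.64 × 10^-27 kg × 8.95 × 10^6 m/s)
         = 0.255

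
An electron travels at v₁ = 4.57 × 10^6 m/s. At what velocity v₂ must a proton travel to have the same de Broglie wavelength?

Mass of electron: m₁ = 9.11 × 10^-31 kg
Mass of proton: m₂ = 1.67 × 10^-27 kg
v₂ = 2.49 × 10^3 m/s

For equal de Broglie wavelengths: λ₁ = λ₂

h/(m₁v₁) = h/(m₂v₂)
m₁v₁ = m₂v₂
v₂ = v₁ · (m₁/m₂)

v₂ = 4.57 × 10^6 m/s × (9.11 × 10^-31 kg / 1.67 × 10^-27 kg)
v₂ = 2.49 × 10^3 m/s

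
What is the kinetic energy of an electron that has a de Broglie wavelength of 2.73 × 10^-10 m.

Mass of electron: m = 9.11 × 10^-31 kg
3.23 × 10^-18 J (or 20.2 eV)

From λ = h/√(2mKE), we solve for KE:

λ² = h²/(2mKE)
KE = h²/(2mλ²)
KE = (6.626 × 10^-34 J·s)² / (2 × 9.11 × 10^-31 kg × (2.73 × 10^-10 m)²)
KE = 3.23 × 10^-18 J
KE = 20.2 eV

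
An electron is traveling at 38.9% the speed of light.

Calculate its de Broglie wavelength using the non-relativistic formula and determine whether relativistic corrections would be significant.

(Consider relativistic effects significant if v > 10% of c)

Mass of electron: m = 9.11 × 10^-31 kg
Yes, relativistic corrections are needed.

Using the non-relativistic de Broglie formula λ = h/(mv):

v = 38.9% × c = 1.166 × 10^8 m/s

λ = h/(mv)
λ = (6.626 × 10^-34 J·s) / (9.11 × 10^-31 kg × 1.166 × 10^8 m/s)
λ = 6.24 × 10^-12 m

Since v = 38.9% of c > 10% of c, relativistic corrections ARE significant and the actual wavelength would differ from this non-relativistic estimate.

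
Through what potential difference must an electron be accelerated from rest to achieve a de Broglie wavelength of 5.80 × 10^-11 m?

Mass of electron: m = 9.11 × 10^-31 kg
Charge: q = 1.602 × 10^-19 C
447 V

From λ = h/√(2mqV), we solve for V:

λ² = h²/(2mqV)
V = h²/(2mqλ²)
V = (6.626 × 10^-34 J·s)² / (2 × 9.11 × 10^-31 kg × 1.602 × 10^-19 C × (5.80 × 10^-11 m)²)
V = 447 V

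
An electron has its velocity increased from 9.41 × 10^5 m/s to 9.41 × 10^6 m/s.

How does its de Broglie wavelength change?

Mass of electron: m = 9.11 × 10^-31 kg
The wavelength decreases by a factor of 10.

Using λ = h/(mv):

Initial wavelength: λ₁ = h/(mv₁) = 7.73 × 10^-10 m
Final wavelength: λ₂ = h/(mv₂) = 7.73 × 10^-11 m

Since λ ∝ 1/v, when velocity increases by a factor of 10, the wavelength decreases by a factor of 10.

λ₂/λ₁ = v₁/v₂ = 1/10

The wavelength decreases by a factor of 10.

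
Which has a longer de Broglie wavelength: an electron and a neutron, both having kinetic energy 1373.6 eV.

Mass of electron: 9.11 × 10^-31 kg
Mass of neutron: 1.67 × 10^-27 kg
The electron has the longer wavelength.

Using λ = h/√(2mKE):

For electron: λ₁ = h/√(2m₁KE) = 3.31 × 10^-11 m
For neutron: λ₂ = h/√(2m₂KE) = 7.73 × 10^-13 m

Since λ ∝ 1/√m at constant kinetic energy, the lighter particle has the longer wavelength.

The electron has the longer de Broglie wavelength.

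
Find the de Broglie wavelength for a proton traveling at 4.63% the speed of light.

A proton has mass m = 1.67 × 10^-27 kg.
2.86 × 10^-14 m

Using the de Broglie relation λ = h/(mv):

v = 4.63% × c = 1.388 × 10^7 m/s

λ = h/(mv)
λ = (6.626 × 10^-34 J·s) / (1.67 × 10^-27 kg × 1.388 × 10^7 m/s)
λ = 2.86 × 10^-14 m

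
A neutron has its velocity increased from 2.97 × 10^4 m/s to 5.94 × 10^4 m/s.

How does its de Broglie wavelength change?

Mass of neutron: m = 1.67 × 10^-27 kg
The wavelength decreases by a factor of 2.

Using λ = h/(mv):

Initial wavelength: λ₁ = h/(mv₁) = 1.34 × 10^-11 m
Final wavelength: λ₂ = h/(mv₂) = 6.68 × 10^-12 m

Since λ ∝ 1/v, when velocity increases by a factor of 2, the wavelength decreases by a factor of 2.

λ₂/λ₁ = v₁/v₂ = 1/2

The wavelength decreases by a factor of 2.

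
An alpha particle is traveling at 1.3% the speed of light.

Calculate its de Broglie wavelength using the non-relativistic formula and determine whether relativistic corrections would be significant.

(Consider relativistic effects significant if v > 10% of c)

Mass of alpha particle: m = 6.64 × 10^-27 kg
No, relativistic corrections are not needed.

Using the non-relativistic de Broglie formula λ = h/(mv):

v = 1.3% × c = 3.897 × 10^6 m/s

λ = h/(mv)
λ = (6.626 × 10^-34 J·s) / (6.64 × 10^-27 kg × 3.897 × 10^6 m/s)
λ = 2.56 × 10^-14 m

Since v = 1.3% of c < 10% of c, relativistic corrections are NOT significant and this non-relativistic result is a good approximation.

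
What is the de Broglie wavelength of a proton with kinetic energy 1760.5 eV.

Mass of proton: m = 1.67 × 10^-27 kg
6.83 × 10^-13 m

Using λ = h/√(2mKE):

First convert KE to Joules: KE = 1760.5 eV = 2.821 × 10^-16 J

λ = h/√(2mKE)
λ = (6.626 × 10^-34 J·s) / √(2 × 1.67 × 10^-27 kg × 2.821 × 10^-16 J)
λ = 6.83 × 10^-13 m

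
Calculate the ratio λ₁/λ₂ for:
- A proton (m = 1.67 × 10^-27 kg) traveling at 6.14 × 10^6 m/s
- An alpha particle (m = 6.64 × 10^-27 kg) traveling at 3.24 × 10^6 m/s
λ₁/λ₂ = 2.10

Using λ = h/(mv):

λ₁ = h/(m₁v₁) = 6.46 × 10^-14 m
λ₂ = h/(m₂v₂) = 3.08 × 10^-14 m

Ratio λ₁/λ₂ = (m₂v₂)/(m₁v₁)
         = (6.64 × 10^-27 kg × 3.24 × 10^6 m/s) / (1.67 × 10^-27 kg × 6.14 × 10^6 m/s)
         = 2.10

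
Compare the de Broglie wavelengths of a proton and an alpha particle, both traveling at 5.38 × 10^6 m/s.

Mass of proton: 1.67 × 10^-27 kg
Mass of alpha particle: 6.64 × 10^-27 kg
The proton has the longer wavelength.

Using λ = h/(mv), since both particles have the same velocity, the wavelength depends only on mass.

For proton: λ₁ = h/(m₁v) = 7.37 × 10^-14 m
For alpha particle: λ₂ = h/(m₂v) = 1.85 × 10^-14 m

Since λ ∝ 1/m at constant velocity, the lighter particle has the longer wavelength.

The proton has the longer de Broglie wavelength.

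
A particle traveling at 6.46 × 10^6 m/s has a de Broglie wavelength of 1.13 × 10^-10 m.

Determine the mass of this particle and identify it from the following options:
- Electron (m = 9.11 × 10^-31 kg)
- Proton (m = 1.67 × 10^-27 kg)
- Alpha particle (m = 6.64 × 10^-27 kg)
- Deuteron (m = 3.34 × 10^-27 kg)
The particle is an electron.

From λ = h/(mv), solve for mass:

m = h/(λv)
m = (6.626 × 10^-34 J·s) / (1.13 × 10^-10 m × 6.46 × 10^6 m/s)
m = 9.08 × 10^-31 kg

Comparing with the listed masses, this is closest to an electron.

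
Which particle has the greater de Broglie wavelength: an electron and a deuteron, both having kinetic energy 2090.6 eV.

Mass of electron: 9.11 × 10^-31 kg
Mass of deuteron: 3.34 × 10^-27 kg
The electron has the longer wavelength.

Using λ = h/√(2mKE):

For electron: λ₁ = h/√(2m₁KE) = 2.68 × 10^-11 m
For deuteron: λ₂ = h/√(2m₂KE) = 4.43 × 10^-13 m

Since λ ∝ 1/√m at constant kinetic energy, the lighter particle has the longer wavelength.

The electron has the longer de Broglie wavelength.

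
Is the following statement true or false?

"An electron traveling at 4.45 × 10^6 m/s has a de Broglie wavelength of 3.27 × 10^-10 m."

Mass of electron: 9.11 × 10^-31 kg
False

The claim is incorrect.

Using λ = h/(mv):
λ = (6.626 × 10^-34 J·s) / (9.11 × 10^-31 kg × 4.45 × 10^6 m/s)
λ = 1.63 × 10^-10 m

The actual wavelength differs from the claimed 3.27 × 10^-10 m.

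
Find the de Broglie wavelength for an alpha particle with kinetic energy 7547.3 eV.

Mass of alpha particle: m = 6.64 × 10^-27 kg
1.65 × 10^-13 m

Using λ = h/√(2mKE):

First convert KE to Joules: KE = 7547.3 eV = 1.209 × 10^-15 J

λ = h/√(2mKE)
λ = (6.626 × 10^-34 J·s) / √(2 × 6.64 × 10^-27 kg × 1.209 × 10^-15 J)
λ = 1.65 × 10^-13 m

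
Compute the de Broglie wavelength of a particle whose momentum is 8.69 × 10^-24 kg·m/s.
7.62 × 10^-11 m

Using the de Broglie relation λ = h/p:

λ = h/p
λ = (6.626 × 10^-34 J·s) / (8.69 × 10^-24 kg·m/s)
λ = 7.62 × 10^-11 m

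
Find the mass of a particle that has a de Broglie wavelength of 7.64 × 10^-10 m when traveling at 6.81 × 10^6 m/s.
1.27 × 10^-31 kg

From the de Broglie relation λ = h/(mv), we solve for m:

m = h/(λv)
m = (6.626 × 10^-34 J·s) / (7.64 × 10^-10 m × 6.81 × 10^6 m/s)
m = 1.27 × 10^-31 kg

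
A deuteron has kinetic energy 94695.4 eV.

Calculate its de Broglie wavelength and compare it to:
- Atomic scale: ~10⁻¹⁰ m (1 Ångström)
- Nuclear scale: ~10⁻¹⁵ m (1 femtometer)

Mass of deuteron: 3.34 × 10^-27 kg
λ = 6.58 × 10^-14 m, which is between nuclear and atomic scales.

Using λ = h/√(2mKE):

KE = 94695.4 eV = 1.517 × 10^-14 J

λ = h/√(2mKE)
λ = (6.626 × 10^-34 J·s) / √(2 × 3.34 × 10^-27 kg × 1.517 × 10^-14 J)
λ = 6.58 × 10^-14 m

Comparison:
- Atomic scale (10⁻¹⁰ m): λ is 0.00066× this size
- Nuclear scale (10⁻¹⁵ m): λ is 66× this size

The wavelength is between nuclear and atomic scales.

This wavelength is appropriate for probing atomic structure but too large for nuclear physics experiments.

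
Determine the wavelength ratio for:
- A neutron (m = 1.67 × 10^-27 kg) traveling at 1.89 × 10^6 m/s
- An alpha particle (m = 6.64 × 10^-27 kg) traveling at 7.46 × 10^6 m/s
λ₁/λ₂ = 15.7

Using λ = h/(mv):

λ₁ = h/(m₁v₁) = 2.10 × 10^-13 m
λ₂ = h/(m₂v₂) = 1.34 × 10^-14 m

Ratio λ₁/λ₂ = (m₂v₂)/(m₁v₁)
         = (6.64 × 10^-27 kg × 7.46 × 10^6 m/s) / (1.67 × 10^-27 kg × 1.89 × 10^6 m/s)
         = 15.7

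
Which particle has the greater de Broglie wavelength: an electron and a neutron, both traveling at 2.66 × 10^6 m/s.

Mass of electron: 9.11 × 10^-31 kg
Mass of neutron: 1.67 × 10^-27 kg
The electron has the longer wavelength.

Using λ = h/(mv), since both particles have the same velocity, the wavelength depends only on mass.

For electron: λ₁ = h/(m₁v) = 2.73 × 10^-10 m
For neutron: λ₂ = h/(m₂v) = 1.49 × 10^-13 m

Since λ ∝ 1/m at constant velocity, the lighter particle has the longer wavelength.

The electron has the longer de Broglie wavelength.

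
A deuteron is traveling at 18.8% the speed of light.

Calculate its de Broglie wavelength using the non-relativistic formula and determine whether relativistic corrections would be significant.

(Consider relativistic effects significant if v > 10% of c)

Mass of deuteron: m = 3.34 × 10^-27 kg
Yes, relativistic corrections are needed.

Using the non-relativistic de Broglie formula λ = h/(mv):

v = 18.8% × c = 5.636 × 10^7 m/s

λ = h/(mv)
λ = (6.626 × 10^-34 J·s) / (3.34 × 10^-27 kg × 5.636 × 10^7 m/s)
λ = 3.52 × 10^-15 m

Since v = 18.8% of c > 10% of c, relativistic corrections ARE significant and the actual wavelength would differ from this non-relativistic estimate.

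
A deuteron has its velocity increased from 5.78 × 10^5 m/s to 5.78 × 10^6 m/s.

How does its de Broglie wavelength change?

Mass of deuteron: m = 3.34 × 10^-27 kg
The wavelength decreases by a factor of 10.

Using λ = h/(mv):

Initial wavelength: λ₁ = h/(mv₁) = 3.43 × 10^-13 m
Final wavelength: λ₂ = h/(mv₂) = 3.43 × 10^-14 m

Since λ ∝ 1/v, when velocity increases by a factor of 10, the wavelength decreases by a factor of 10.

λ₂/λ₁ = v₁/v₂ = 1/10

The wavelength decreases by a factor of 10.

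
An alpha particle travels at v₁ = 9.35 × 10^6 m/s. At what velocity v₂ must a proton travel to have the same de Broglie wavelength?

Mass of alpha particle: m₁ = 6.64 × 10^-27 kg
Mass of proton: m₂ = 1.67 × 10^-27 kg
v₂ = 3.72 × 10^7 m/s

For equal de Broglie wavelengths: λ₁ = λ₂

h/(m₁v₁) = h/(m₂v₂)
m₁v₁ = m₂v₂
v₂ = v₁ · (m₁/m₂)

v₂ = 9.35 × 10^6 m/s × (6.64 × 10^-27 kg / 1.67 × 10^-27 kg)
v₂ = 3.72 × 10^7 m/s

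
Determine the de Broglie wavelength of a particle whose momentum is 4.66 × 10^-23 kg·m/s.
1.42 × 10^-11 m

Using the de Broglie relation λ = h/p:

λ = h/p
λ = (6.626 × 10^-34 J·s) / (4.66 × 10^-23 kg·m/s)
λ = 1.42 × 10^-11 m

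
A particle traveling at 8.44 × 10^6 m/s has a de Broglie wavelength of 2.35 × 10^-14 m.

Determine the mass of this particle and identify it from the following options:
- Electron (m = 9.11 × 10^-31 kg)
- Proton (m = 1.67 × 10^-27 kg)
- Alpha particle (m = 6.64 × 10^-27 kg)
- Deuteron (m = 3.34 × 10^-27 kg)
The particle is a deuteron.

From λ = h/(mv), solve for mass:

m = h/(λv)
m = (6.626 × 10^-34 J·s) / (2.35 × 10^-14 m × 8.44 × 10^6 m/s)
m = 3.34 × 10^-27 kg

Comparing with the listed masses, this is closest to a deuteron.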